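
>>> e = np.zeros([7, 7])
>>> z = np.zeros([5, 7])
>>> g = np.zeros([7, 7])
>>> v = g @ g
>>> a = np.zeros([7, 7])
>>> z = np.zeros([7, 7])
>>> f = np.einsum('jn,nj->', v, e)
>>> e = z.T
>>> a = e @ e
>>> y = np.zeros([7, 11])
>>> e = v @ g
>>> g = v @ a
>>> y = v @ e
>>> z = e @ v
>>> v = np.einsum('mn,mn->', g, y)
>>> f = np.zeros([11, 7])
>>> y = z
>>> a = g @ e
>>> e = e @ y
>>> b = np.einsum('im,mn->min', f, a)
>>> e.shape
(7, 7)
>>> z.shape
(7, 7)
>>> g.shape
(7, 7)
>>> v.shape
()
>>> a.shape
(7, 7)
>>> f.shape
(11, 7)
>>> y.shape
(7, 7)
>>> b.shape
(7, 11, 7)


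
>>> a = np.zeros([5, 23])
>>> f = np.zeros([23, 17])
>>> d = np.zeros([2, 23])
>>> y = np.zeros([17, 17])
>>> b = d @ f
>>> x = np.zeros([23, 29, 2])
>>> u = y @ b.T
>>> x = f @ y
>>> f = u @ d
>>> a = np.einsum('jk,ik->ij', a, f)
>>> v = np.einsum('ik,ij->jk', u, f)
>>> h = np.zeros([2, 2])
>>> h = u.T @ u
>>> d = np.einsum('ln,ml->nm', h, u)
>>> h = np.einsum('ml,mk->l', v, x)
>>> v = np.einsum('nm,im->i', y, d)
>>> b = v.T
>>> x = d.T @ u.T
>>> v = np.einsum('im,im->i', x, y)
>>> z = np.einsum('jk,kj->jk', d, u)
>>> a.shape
(17, 5)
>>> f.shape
(17, 23)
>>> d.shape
(2, 17)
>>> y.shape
(17, 17)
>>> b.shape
(2,)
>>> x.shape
(17, 17)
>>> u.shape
(17, 2)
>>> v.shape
(17,)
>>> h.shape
(2,)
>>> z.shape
(2, 17)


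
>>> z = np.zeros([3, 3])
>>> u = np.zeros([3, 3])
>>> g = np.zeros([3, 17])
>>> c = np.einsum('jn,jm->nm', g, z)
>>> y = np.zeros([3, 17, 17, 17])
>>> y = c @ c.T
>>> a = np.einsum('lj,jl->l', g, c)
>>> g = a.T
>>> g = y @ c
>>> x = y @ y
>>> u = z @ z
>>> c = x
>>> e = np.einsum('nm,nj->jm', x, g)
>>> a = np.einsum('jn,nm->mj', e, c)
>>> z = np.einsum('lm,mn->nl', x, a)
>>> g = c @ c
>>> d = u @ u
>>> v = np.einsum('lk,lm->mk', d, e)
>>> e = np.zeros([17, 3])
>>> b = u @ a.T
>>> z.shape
(3, 17)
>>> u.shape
(3, 3)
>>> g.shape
(17, 17)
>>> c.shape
(17, 17)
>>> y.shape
(17, 17)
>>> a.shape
(17, 3)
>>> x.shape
(17, 17)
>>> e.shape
(17, 3)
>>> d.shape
(3, 3)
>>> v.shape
(17, 3)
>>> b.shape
(3, 17)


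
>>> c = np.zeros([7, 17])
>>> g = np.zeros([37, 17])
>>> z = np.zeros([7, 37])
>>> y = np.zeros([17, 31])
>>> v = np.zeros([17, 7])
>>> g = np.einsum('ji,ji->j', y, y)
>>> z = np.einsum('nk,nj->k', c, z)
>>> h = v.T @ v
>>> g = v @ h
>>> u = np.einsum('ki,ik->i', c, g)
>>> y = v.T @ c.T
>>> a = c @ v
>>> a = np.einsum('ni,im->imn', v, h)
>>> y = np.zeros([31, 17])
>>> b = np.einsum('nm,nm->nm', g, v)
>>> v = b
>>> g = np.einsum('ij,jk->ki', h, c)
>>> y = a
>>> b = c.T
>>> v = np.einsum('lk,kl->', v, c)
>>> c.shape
(7, 17)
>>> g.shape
(17, 7)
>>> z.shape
(17,)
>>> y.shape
(7, 7, 17)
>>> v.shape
()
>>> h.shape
(7, 7)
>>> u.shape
(17,)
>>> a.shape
(7, 7, 17)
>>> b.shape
(17, 7)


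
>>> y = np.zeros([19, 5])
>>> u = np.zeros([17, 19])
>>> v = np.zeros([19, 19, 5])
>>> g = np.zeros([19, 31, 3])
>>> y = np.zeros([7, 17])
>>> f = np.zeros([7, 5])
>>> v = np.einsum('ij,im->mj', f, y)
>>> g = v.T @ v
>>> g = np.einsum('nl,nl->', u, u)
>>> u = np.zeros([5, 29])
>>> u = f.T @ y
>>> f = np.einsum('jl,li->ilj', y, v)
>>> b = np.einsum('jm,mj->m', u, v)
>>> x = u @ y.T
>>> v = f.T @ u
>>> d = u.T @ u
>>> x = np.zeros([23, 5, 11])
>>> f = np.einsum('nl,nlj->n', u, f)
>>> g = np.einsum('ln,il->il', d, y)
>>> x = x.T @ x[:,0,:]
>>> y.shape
(7, 17)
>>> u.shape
(5, 17)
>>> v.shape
(7, 17, 17)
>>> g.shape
(7, 17)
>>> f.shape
(5,)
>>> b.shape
(17,)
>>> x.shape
(11, 5, 11)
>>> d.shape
(17, 17)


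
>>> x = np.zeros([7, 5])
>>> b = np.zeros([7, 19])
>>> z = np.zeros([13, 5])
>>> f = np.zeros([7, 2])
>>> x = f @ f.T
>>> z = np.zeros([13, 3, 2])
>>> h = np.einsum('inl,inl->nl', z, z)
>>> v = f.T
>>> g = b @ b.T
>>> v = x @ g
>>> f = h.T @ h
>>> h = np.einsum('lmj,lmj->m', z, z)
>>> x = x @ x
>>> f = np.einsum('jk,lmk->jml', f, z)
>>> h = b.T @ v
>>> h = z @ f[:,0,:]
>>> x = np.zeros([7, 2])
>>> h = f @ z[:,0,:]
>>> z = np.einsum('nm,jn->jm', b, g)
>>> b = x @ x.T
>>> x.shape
(7, 2)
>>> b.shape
(7, 7)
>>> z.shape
(7, 19)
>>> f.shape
(2, 3, 13)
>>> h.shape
(2, 3, 2)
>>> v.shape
(7, 7)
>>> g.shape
(7, 7)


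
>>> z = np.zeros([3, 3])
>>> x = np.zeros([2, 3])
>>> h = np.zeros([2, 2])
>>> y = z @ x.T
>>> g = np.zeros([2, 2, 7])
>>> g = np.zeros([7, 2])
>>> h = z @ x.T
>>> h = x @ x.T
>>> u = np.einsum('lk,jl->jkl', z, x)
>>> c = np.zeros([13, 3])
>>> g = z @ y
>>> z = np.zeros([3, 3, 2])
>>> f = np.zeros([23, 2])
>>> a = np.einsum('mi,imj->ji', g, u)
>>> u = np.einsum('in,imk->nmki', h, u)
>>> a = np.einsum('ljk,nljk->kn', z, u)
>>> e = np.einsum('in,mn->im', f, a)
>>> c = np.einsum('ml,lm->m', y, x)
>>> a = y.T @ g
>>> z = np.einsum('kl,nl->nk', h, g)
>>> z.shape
(3, 2)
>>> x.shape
(2, 3)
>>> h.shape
(2, 2)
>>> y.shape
(3, 2)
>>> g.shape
(3, 2)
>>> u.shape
(2, 3, 3, 2)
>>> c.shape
(3,)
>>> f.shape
(23, 2)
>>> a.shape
(2, 2)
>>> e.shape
(23, 2)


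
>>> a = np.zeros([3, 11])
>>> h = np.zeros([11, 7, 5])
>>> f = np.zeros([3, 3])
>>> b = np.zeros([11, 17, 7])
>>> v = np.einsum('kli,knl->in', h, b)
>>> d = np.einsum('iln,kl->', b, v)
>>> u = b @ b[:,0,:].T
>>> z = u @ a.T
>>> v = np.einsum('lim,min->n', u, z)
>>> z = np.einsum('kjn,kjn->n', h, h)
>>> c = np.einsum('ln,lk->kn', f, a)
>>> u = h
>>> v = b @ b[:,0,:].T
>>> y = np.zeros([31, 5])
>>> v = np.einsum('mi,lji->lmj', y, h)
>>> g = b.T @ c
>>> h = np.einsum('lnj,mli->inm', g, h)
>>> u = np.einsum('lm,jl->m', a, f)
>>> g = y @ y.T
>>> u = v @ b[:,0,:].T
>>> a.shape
(3, 11)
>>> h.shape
(5, 17, 11)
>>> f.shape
(3, 3)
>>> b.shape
(11, 17, 7)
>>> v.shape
(11, 31, 7)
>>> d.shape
()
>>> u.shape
(11, 31, 11)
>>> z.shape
(5,)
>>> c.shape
(11, 3)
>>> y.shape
(31, 5)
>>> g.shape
(31, 31)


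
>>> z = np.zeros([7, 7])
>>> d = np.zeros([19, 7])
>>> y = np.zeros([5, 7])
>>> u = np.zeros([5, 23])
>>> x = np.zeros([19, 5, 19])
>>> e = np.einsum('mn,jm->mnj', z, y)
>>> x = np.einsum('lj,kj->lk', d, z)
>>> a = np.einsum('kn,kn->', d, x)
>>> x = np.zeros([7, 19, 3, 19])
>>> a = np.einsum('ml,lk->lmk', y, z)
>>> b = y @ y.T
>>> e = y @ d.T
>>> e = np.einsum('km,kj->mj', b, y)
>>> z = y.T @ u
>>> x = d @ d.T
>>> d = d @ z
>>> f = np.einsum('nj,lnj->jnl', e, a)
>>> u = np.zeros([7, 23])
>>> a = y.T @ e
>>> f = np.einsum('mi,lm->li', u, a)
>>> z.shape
(7, 23)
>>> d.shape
(19, 23)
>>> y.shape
(5, 7)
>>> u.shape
(7, 23)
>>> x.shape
(19, 19)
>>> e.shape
(5, 7)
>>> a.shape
(7, 7)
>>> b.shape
(5, 5)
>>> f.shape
(7, 23)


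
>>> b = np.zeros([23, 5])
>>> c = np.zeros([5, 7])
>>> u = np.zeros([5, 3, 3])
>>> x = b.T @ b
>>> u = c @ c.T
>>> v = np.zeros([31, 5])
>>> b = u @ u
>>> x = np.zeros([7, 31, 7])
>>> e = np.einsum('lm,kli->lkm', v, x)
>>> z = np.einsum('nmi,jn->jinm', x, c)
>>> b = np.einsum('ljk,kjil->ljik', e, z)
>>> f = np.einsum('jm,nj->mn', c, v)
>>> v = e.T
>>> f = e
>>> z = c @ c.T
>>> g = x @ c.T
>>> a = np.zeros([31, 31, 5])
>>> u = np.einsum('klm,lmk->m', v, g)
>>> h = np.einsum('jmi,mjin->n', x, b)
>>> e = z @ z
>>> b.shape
(31, 7, 7, 5)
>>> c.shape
(5, 7)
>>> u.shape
(31,)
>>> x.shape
(7, 31, 7)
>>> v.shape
(5, 7, 31)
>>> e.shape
(5, 5)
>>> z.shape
(5, 5)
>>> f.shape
(31, 7, 5)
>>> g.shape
(7, 31, 5)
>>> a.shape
(31, 31, 5)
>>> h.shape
(5,)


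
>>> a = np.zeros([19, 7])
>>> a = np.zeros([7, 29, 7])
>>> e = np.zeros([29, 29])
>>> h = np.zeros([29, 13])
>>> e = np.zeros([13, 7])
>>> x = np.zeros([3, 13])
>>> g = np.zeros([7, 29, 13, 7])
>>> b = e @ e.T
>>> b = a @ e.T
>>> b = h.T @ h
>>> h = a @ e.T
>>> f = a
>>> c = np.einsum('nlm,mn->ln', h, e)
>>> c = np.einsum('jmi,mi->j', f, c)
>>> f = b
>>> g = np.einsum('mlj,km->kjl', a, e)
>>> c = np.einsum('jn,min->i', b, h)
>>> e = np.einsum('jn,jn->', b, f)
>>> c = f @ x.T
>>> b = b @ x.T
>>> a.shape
(7, 29, 7)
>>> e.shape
()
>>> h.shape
(7, 29, 13)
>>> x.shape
(3, 13)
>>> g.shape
(13, 7, 29)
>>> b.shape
(13, 3)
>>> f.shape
(13, 13)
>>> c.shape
(13, 3)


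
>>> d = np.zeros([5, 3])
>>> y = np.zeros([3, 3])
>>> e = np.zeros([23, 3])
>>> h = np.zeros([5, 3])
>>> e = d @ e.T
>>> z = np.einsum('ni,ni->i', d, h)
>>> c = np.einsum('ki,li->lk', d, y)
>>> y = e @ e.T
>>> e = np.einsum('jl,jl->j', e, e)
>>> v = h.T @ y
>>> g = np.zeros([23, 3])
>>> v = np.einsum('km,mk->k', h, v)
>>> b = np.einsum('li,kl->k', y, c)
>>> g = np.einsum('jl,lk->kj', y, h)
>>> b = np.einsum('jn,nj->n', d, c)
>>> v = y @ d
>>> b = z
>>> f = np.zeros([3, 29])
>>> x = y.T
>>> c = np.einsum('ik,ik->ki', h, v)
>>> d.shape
(5, 3)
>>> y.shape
(5, 5)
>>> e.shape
(5,)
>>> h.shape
(5, 3)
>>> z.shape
(3,)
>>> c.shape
(3, 5)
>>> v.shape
(5, 3)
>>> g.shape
(3, 5)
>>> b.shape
(3,)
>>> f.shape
(3, 29)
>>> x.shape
(5, 5)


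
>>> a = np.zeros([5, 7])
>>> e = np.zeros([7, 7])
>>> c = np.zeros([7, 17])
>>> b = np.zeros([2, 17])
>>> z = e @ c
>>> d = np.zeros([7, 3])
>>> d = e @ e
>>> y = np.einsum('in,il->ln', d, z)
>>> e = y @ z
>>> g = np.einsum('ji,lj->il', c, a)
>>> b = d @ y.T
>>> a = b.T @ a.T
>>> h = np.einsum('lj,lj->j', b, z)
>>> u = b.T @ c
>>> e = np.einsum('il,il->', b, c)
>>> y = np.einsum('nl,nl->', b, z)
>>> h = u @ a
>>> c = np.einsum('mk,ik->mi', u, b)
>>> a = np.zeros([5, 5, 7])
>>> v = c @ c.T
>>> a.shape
(5, 5, 7)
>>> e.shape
()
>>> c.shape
(17, 7)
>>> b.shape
(7, 17)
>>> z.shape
(7, 17)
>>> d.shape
(7, 7)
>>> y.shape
()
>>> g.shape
(17, 5)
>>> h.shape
(17, 5)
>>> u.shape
(17, 17)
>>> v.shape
(17, 17)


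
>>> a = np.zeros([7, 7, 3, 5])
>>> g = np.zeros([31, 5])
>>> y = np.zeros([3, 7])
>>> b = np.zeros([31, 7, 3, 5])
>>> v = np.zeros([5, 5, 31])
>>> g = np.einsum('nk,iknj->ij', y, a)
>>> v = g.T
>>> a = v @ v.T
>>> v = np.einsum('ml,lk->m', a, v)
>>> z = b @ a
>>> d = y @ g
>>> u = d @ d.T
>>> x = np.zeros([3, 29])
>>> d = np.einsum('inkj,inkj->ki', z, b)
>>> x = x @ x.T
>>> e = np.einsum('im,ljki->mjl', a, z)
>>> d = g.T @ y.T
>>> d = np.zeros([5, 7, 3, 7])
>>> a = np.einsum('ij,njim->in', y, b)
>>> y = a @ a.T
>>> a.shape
(3, 31)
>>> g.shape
(7, 5)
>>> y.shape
(3, 3)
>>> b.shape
(31, 7, 3, 5)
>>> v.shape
(5,)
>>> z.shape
(31, 7, 3, 5)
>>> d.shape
(5, 7, 3, 7)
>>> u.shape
(3, 3)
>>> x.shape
(3, 3)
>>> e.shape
(5, 7, 31)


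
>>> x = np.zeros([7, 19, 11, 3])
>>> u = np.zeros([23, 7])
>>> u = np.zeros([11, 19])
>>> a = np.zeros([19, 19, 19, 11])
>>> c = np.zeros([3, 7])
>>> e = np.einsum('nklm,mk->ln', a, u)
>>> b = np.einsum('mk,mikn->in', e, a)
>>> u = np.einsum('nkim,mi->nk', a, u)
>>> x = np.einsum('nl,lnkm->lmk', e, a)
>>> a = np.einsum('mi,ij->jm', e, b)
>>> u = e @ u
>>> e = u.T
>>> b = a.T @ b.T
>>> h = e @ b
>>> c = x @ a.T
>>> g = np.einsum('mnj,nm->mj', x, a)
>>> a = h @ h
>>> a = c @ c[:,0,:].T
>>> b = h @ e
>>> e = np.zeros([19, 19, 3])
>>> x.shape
(19, 11, 19)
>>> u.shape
(19, 19)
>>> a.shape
(19, 11, 19)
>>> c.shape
(19, 11, 11)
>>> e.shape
(19, 19, 3)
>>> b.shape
(19, 19)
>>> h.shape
(19, 19)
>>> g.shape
(19, 19)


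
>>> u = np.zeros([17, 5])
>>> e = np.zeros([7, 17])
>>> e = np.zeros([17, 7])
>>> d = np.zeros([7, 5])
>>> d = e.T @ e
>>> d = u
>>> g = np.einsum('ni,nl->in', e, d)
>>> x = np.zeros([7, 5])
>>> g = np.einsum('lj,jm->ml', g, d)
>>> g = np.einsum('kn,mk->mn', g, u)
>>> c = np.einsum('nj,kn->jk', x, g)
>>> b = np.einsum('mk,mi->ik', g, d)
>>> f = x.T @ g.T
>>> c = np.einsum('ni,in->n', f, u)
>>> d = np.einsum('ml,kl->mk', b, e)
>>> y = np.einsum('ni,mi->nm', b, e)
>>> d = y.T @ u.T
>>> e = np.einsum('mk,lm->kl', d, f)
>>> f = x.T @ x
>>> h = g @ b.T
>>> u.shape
(17, 5)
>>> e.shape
(17, 5)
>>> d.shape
(17, 17)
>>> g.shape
(17, 7)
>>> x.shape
(7, 5)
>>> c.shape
(5,)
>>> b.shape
(5, 7)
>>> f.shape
(5, 5)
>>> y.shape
(5, 17)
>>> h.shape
(17, 5)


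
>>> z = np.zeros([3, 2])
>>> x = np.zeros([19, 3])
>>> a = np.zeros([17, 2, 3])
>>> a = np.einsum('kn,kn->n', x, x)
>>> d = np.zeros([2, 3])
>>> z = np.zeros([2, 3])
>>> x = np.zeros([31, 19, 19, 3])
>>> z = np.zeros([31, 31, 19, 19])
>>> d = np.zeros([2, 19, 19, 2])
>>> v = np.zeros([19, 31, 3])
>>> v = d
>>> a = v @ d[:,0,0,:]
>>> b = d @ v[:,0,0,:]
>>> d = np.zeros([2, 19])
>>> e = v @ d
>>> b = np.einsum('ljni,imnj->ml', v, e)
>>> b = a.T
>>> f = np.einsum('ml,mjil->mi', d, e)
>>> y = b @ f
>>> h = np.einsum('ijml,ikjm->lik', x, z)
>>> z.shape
(31, 31, 19, 19)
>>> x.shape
(31, 19, 19, 3)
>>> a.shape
(2, 19, 19, 2)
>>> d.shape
(2, 19)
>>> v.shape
(2, 19, 19, 2)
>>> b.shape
(2, 19, 19, 2)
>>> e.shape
(2, 19, 19, 19)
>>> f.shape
(2, 19)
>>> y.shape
(2, 19, 19, 19)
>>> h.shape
(3, 31, 31)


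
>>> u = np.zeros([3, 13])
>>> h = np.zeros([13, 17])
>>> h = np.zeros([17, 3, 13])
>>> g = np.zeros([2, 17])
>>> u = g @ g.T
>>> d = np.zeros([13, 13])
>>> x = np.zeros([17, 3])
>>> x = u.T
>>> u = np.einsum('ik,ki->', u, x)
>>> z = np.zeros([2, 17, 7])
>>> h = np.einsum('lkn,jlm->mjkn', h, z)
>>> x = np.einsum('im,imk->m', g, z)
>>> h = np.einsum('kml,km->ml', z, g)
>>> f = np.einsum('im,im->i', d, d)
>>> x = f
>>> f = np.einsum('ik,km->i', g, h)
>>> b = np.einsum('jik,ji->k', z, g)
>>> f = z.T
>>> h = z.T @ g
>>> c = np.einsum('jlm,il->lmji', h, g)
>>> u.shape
()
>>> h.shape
(7, 17, 17)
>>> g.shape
(2, 17)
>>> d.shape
(13, 13)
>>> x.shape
(13,)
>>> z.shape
(2, 17, 7)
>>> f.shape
(7, 17, 2)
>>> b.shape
(7,)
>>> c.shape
(17, 17, 7, 2)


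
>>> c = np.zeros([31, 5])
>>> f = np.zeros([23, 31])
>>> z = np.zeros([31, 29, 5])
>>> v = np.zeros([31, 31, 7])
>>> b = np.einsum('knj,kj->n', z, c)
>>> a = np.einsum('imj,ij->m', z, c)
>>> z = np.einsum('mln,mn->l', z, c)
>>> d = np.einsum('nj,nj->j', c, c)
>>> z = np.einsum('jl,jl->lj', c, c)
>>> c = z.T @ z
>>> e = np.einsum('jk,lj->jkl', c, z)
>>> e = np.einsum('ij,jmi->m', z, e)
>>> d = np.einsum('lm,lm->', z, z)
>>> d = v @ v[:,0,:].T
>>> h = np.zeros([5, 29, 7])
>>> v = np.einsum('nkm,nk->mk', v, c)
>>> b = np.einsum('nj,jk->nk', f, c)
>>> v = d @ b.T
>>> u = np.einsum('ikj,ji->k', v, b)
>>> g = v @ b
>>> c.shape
(31, 31)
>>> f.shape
(23, 31)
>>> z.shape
(5, 31)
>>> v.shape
(31, 31, 23)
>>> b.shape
(23, 31)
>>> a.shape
(29,)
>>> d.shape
(31, 31, 31)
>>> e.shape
(31,)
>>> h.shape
(5, 29, 7)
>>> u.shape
(31,)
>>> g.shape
(31, 31, 31)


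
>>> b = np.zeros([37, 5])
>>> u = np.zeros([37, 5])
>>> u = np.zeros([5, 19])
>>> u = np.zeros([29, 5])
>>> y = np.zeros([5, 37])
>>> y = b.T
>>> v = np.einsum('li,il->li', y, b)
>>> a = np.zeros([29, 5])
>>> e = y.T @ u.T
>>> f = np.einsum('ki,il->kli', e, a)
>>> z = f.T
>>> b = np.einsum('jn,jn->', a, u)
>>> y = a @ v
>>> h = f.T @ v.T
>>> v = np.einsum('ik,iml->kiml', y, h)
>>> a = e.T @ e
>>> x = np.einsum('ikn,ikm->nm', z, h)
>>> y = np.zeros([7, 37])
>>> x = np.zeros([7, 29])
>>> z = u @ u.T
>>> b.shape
()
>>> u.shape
(29, 5)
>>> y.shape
(7, 37)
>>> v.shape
(37, 29, 5, 5)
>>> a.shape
(29, 29)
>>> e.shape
(37, 29)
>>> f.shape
(37, 5, 29)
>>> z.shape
(29, 29)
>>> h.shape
(29, 5, 5)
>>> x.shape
(7, 29)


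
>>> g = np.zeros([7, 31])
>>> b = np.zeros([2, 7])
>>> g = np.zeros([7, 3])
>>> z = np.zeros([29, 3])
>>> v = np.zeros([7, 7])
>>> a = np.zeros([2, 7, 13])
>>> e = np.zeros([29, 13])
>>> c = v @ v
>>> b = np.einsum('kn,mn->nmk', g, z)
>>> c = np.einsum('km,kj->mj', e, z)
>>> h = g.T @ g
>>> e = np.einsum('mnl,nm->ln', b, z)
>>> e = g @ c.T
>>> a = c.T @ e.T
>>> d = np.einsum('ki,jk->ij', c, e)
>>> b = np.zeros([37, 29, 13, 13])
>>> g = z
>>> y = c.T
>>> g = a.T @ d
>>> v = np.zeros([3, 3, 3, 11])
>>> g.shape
(7, 7)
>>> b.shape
(37, 29, 13, 13)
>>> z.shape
(29, 3)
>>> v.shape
(3, 3, 3, 11)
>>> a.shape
(3, 7)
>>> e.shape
(7, 13)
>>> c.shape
(13, 3)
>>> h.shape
(3, 3)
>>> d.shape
(3, 7)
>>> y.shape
(3, 13)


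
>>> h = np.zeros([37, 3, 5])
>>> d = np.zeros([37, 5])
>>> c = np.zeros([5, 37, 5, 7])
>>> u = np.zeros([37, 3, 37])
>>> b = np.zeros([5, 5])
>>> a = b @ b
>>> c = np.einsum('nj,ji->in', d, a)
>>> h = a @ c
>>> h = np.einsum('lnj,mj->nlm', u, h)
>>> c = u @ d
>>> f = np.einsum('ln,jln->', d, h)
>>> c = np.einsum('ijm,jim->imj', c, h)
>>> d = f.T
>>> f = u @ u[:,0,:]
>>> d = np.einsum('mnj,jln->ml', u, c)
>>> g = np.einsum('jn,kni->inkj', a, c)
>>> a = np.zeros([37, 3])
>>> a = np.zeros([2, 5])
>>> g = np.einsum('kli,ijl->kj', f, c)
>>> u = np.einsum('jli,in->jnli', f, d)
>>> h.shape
(3, 37, 5)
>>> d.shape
(37, 5)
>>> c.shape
(37, 5, 3)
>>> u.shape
(37, 5, 3, 37)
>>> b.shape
(5, 5)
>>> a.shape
(2, 5)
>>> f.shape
(37, 3, 37)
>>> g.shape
(37, 5)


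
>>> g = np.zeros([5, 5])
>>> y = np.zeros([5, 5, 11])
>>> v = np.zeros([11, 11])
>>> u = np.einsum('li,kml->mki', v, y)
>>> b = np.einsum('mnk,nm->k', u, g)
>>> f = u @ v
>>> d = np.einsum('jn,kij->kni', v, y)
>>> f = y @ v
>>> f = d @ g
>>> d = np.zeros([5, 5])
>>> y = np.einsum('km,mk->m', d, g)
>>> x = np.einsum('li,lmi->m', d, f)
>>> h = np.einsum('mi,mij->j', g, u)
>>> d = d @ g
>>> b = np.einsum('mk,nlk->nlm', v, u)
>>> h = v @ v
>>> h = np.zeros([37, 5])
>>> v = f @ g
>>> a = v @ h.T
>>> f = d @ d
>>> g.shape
(5, 5)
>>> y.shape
(5,)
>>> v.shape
(5, 11, 5)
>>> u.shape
(5, 5, 11)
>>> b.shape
(5, 5, 11)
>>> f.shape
(5, 5)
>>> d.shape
(5, 5)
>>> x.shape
(11,)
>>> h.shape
(37, 5)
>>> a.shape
(5, 11, 37)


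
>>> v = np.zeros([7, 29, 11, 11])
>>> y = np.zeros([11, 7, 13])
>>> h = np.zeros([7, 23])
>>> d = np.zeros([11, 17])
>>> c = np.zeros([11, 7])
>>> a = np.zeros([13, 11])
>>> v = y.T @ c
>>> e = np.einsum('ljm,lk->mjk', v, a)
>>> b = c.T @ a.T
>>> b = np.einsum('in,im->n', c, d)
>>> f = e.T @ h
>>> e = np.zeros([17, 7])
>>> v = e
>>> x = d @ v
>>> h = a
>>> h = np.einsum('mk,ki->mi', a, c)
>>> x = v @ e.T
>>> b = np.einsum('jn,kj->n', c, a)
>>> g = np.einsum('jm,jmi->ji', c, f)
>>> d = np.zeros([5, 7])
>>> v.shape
(17, 7)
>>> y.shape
(11, 7, 13)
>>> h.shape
(13, 7)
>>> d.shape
(5, 7)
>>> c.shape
(11, 7)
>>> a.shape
(13, 11)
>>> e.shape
(17, 7)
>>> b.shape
(7,)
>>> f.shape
(11, 7, 23)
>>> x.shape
(17, 17)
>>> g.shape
(11, 23)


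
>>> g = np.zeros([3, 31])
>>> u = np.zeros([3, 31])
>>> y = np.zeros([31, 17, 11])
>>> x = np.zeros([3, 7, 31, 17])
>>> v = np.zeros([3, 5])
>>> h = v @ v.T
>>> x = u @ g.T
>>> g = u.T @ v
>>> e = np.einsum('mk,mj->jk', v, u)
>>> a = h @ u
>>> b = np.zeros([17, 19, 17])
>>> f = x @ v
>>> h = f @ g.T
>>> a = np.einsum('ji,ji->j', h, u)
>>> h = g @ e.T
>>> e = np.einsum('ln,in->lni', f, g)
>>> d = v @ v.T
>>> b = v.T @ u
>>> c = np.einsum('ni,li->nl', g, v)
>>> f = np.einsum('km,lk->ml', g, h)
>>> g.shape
(31, 5)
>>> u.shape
(3, 31)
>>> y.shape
(31, 17, 11)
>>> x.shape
(3, 3)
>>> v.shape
(3, 5)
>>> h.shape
(31, 31)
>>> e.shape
(3, 5, 31)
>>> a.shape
(3,)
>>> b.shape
(5, 31)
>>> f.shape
(5, 31)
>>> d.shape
(3, 3)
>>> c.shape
(31, 3)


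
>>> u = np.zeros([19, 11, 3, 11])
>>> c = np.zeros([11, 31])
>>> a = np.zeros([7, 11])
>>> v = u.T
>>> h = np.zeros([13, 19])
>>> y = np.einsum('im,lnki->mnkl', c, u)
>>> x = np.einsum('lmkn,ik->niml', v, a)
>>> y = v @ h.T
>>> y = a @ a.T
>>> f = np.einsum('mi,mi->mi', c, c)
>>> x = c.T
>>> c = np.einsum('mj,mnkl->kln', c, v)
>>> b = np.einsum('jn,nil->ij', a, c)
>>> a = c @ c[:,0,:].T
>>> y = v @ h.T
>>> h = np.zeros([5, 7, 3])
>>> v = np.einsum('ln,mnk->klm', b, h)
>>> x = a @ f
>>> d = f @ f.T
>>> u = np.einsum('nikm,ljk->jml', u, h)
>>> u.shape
(7, 11, 5)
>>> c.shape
(11, 19, 3)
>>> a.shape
(11, 19, 11)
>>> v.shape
(3, 19, 5)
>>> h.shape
(5, 7, 3)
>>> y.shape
(11, 3, 11, 13)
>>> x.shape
(11, 19, 31)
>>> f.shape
(11, 31)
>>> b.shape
(19, 7)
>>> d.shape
(11, 11)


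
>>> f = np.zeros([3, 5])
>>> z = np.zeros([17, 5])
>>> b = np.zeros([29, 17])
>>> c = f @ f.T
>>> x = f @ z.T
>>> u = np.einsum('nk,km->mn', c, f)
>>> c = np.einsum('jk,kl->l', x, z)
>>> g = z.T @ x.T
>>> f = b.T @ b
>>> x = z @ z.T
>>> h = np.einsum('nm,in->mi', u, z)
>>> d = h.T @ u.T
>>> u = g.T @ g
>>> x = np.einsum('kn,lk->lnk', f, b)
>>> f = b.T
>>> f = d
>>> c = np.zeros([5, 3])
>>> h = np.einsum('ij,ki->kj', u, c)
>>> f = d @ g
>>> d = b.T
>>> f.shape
(17, 3)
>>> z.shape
(17, 5)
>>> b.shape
(29, 17)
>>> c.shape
(5, 3)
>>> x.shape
(29, 17, 17)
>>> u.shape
(3, 3)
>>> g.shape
(5, 3)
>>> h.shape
(5, 3)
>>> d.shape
(17, 29)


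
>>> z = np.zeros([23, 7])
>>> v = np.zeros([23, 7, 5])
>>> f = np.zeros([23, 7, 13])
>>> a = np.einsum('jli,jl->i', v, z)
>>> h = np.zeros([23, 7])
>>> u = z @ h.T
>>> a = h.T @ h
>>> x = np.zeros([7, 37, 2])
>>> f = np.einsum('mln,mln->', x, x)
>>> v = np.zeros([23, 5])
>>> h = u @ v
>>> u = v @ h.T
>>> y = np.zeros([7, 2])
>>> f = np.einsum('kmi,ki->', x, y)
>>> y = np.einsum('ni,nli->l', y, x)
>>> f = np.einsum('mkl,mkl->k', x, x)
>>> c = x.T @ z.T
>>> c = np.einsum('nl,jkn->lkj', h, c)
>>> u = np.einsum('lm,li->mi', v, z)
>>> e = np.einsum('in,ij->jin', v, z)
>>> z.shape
(23, 7)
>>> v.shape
(23, 5)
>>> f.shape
(37,)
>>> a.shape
(7, 7)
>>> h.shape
(23, 5)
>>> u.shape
(5, 7)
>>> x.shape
(7, 37, 2)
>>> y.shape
(37,)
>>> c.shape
(5, 37, 2)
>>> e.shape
(7, 23, 5)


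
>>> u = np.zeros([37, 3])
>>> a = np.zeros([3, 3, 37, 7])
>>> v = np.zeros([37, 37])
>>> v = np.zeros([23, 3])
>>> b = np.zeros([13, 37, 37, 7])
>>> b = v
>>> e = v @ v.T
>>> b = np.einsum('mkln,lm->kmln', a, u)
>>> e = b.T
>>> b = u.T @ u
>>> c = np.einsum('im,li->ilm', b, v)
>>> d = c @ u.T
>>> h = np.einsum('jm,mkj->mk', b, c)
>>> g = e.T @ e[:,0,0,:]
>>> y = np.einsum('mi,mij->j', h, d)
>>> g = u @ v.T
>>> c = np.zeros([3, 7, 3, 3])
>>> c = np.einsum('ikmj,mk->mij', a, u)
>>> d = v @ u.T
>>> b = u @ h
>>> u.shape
(37, 3)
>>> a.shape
(3, 3, 37, 7)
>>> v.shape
(23, 3)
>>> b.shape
(37, 23)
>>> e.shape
(7, 37, 3, 3)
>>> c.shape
(37, 3, 7)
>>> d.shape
(23, 37)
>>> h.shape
(3, 23)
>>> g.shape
(37, 23)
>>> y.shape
(37,)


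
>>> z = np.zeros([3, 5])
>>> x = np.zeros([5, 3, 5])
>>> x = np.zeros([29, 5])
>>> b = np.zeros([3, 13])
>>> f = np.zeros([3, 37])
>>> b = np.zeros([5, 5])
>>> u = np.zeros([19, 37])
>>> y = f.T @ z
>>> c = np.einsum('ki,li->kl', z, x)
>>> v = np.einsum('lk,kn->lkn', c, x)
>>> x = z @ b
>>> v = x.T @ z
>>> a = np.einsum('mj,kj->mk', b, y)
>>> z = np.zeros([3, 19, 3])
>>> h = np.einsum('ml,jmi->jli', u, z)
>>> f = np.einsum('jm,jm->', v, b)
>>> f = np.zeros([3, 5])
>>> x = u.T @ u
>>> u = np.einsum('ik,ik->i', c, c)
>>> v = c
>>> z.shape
(3, 19, 3)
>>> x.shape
(37, 37)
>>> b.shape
(5, 5)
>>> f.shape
(3, 5)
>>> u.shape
(3,)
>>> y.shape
(37, 5)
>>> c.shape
(3, 29)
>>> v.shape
(3, 29)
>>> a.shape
(5, 37)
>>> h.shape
(3, 37, 3)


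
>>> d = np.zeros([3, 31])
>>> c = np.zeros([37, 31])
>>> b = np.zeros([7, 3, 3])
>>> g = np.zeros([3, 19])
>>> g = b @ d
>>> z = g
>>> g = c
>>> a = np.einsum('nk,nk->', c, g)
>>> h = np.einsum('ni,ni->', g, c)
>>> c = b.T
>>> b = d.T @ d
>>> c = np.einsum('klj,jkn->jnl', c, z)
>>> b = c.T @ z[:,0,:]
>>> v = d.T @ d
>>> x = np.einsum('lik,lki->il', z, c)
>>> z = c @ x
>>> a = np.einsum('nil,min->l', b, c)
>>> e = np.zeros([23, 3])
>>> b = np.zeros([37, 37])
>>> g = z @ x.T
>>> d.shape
(3, 31)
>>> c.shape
(7, 31, 3)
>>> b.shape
(37, 37)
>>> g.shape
(7, 31, 3)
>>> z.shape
(7, 31, 7)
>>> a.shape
(31,)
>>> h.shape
()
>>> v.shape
(31, 31)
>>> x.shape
(3, 7)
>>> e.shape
(23, 3)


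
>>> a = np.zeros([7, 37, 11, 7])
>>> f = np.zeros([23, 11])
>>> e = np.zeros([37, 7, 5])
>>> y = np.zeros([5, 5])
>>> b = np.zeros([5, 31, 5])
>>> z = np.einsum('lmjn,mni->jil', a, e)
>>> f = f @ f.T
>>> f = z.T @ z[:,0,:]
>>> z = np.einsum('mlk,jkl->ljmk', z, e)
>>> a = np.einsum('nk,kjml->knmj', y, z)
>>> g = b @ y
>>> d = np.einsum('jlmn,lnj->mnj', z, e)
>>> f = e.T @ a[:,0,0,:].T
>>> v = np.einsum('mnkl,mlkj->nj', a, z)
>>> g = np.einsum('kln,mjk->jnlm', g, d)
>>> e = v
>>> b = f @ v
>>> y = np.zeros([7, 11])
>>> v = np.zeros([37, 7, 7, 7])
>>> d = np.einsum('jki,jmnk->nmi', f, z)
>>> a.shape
(5, 5, 11, 37)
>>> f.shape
(5, 7, 5)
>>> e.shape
(5, 7)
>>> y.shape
(7, 11)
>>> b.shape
(5, 7, 7)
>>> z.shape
(5, 37, 11, 7)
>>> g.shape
(7, 5, 31, 11)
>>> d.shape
(11, 37, 5)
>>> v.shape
(37, 7, 7, 7)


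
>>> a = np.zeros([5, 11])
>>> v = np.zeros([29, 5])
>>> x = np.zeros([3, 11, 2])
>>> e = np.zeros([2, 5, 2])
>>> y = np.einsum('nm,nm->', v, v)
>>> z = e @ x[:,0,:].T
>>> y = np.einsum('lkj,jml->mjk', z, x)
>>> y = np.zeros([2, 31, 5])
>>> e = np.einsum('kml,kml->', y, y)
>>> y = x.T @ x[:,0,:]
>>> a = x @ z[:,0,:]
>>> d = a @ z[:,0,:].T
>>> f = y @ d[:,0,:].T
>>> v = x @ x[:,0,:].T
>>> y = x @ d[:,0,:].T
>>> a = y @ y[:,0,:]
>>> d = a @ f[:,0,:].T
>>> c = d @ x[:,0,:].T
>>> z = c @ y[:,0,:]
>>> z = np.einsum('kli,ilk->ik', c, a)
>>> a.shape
(3, 11, 3)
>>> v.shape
(3, 11, 3)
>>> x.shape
(3, 11, 2)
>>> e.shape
()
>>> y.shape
(3, 11, 3)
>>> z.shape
(3, 3)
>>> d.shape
(3, 11, 2)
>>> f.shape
(2, 11, 3)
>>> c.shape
(3, 11, 3)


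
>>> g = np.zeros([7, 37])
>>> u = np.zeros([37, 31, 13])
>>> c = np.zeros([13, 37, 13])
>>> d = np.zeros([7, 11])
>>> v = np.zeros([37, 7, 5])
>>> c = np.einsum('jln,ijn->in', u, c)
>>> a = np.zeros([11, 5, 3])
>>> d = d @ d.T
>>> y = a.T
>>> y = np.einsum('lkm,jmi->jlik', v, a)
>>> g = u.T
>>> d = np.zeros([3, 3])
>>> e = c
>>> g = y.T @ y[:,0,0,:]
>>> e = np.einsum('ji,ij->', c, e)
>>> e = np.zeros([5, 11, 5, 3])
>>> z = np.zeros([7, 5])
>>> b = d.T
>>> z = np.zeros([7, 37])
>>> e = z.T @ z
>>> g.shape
(7, 3, 37, 7)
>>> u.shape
(37, 31, 13)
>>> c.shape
(13, 13)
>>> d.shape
(3, 3)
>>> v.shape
(37, 7, 5)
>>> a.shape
(11, 5, 3)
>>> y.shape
(11, 37, 3, 7)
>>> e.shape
(37, 37)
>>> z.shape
(7, 37)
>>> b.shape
(3, 3)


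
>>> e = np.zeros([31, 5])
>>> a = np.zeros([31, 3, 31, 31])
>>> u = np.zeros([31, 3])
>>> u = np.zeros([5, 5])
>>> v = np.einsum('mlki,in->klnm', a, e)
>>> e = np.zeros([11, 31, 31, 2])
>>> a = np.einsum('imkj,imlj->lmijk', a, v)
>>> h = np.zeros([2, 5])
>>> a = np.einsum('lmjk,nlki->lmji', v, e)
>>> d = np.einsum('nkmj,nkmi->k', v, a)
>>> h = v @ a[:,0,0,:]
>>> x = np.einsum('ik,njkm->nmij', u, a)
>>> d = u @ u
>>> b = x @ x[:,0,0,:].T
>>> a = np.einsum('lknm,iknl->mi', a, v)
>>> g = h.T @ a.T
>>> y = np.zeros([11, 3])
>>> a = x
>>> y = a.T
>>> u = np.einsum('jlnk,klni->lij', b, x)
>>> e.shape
(11, 31, 31, 2)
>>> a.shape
(31, 2, 5, 3)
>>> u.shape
(2, 3, 31)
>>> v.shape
(31, 3, 5, 31)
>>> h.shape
(31, 3, 5, 2)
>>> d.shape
(5, 5)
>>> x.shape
(31, 2, 5, 3)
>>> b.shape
(31, 2, 5, 31)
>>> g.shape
(2, 5, 3, 2)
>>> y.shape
(3, 5, 2, 31)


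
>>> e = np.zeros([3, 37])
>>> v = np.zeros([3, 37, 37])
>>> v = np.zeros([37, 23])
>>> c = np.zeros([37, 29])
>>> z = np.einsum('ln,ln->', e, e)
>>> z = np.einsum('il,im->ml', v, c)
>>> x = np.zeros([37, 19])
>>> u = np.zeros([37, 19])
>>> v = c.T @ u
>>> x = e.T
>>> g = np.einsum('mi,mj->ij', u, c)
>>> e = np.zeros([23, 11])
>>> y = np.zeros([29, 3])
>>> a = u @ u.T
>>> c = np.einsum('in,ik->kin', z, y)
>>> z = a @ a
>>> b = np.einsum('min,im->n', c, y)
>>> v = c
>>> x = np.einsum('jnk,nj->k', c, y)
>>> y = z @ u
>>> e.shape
(23, 11)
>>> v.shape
(3, 29, 23)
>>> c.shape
(3, 29, 23)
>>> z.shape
(37, 37)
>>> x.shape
(23,)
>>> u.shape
(37, 19)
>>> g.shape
(19, 29)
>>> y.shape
(37, 19)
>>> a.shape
(37, 37)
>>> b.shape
(23,)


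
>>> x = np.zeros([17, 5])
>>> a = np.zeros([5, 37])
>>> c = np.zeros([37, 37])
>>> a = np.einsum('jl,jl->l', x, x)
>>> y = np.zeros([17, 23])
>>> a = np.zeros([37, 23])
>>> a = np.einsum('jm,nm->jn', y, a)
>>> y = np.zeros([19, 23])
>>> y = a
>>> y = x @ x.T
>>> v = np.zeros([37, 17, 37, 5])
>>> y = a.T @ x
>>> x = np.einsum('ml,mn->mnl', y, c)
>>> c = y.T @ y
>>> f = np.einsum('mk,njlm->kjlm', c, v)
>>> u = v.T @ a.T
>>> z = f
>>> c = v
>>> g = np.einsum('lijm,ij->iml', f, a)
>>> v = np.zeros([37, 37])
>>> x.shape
(37, 37, 5)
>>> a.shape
(17, 37)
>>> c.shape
(37, 17, 37, 5)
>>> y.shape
(37, 5)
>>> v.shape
(37, 37)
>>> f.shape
(5, 17, 37, 5)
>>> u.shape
(5, 37, 17, 17)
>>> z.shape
(5, 17, 37, 5)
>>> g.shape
(17, 5, 5)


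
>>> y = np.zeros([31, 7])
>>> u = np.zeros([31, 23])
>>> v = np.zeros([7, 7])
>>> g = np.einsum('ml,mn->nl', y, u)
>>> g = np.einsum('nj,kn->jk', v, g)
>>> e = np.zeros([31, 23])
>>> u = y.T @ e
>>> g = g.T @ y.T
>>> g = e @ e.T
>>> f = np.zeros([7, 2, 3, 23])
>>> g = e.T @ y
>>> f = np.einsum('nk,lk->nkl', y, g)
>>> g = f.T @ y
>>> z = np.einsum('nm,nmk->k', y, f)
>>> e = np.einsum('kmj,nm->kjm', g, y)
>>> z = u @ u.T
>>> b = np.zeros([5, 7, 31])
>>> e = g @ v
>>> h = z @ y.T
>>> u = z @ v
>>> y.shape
(31, 7)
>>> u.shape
(7, 7)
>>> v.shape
(7, 7)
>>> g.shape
(23, 7, 7)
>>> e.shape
(23, 7, 7)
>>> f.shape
(31, 7, 23)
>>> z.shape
(7, 7)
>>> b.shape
(5, 7, 31)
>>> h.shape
(7, 31)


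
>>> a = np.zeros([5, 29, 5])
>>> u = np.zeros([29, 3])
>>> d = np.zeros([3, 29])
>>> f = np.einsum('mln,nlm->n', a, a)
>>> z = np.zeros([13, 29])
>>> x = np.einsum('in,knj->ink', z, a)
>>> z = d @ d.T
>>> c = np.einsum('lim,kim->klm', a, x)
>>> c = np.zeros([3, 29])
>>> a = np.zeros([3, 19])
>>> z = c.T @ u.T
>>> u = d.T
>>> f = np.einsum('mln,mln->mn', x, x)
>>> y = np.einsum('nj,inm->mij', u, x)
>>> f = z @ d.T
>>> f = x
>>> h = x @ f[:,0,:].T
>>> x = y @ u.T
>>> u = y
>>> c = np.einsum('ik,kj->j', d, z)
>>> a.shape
(3, 19)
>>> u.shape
(5, 13, 3)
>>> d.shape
(3, 29)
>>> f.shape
(13, 29, 5)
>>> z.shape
(29, 29)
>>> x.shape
(5, 13, 29)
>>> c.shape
(29,)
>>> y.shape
(5, 13, 3)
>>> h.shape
(13, 29, 13)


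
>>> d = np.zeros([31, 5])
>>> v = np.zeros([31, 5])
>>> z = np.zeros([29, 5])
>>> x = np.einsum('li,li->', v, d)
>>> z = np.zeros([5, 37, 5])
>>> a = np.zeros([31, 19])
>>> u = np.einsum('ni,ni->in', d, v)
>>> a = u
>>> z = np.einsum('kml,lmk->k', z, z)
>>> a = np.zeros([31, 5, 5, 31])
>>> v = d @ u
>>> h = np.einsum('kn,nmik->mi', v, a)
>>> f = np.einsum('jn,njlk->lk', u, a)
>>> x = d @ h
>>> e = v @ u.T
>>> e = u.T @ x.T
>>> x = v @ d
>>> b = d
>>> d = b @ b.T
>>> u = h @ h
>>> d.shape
(31, 31)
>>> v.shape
(31, 31)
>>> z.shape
(5,)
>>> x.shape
(31, 5)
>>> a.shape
(31, 5, 5, 31)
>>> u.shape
(5, 5)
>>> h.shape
(5, 5)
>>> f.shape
(5, 31)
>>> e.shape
(31, 31)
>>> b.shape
(31, 5)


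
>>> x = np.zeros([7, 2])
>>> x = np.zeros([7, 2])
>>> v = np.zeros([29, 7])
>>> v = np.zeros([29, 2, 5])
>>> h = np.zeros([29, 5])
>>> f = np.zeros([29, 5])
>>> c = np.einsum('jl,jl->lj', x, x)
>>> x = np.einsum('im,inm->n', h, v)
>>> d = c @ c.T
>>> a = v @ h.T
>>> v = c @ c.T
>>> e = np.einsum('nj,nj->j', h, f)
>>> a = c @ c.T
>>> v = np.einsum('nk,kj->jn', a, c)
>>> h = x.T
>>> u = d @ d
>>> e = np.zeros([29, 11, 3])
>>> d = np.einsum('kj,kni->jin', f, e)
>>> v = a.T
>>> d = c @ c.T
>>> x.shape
(2,)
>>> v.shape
(2, 2)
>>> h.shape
(2,)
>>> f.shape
(29, 5)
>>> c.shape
(2, 7)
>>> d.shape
(2, 2)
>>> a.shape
(2, 2)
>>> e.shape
(29, 11, 3)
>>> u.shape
(2, 2)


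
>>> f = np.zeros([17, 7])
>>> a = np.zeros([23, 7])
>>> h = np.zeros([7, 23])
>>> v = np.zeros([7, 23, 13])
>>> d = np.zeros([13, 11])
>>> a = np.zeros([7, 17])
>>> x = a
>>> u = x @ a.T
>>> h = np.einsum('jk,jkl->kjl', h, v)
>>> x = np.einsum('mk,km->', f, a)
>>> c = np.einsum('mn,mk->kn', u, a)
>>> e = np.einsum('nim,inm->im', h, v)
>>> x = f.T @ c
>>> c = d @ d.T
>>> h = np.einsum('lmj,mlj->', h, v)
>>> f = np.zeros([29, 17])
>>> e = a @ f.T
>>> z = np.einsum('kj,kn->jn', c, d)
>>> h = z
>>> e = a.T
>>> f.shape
(29, 17)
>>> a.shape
(7, 17)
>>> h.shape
(13, 11)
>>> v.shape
(7, 23, 13)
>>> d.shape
(13, 11)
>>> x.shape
(7, 7)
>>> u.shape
(7, 7)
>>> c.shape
(13, 13)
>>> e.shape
(17, 7)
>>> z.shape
(13, 11)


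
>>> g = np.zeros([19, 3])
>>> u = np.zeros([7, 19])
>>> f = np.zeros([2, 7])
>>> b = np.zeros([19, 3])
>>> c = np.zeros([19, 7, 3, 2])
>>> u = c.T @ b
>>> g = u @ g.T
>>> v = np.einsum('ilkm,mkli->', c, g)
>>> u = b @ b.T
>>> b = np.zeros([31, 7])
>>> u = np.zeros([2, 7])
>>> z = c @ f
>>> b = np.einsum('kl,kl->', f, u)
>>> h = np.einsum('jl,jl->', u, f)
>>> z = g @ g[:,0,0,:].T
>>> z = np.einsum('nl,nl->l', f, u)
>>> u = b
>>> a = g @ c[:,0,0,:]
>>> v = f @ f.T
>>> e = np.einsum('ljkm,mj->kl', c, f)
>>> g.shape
(2, 3, 7, 19)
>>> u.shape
()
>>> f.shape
(2, 7)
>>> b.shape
()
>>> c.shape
(19, 7, 3, 2)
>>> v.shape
(2, 2)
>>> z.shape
(7,)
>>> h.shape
()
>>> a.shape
(2, 3, 7, 2)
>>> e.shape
(3, 19)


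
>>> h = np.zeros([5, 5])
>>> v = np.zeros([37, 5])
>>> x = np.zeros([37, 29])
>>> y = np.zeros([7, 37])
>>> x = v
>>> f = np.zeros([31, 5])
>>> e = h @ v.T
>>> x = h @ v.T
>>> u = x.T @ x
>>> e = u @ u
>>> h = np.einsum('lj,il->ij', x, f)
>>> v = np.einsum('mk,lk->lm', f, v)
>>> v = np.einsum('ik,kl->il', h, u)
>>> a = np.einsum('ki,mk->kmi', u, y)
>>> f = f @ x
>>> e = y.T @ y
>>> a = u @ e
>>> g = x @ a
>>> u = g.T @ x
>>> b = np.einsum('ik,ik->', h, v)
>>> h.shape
(31, 37)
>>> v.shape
(31, 37)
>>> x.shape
(5, 37)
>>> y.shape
(7, 37)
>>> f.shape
(31, 37)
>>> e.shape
(37, 37)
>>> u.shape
(37, 37)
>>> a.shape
(37, 37)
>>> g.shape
(5, 37)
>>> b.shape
()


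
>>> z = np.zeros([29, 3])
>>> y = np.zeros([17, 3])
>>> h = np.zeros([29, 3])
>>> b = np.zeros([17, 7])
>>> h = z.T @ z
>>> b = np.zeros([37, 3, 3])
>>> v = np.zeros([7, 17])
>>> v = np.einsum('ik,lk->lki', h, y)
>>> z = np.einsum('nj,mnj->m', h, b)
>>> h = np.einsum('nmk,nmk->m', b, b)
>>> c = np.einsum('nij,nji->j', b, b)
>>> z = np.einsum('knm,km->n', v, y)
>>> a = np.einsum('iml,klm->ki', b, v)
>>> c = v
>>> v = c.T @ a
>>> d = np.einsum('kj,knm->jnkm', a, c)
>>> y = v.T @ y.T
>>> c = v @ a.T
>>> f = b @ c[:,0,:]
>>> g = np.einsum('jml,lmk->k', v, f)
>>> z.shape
(3,)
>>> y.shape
(37, 3, 17)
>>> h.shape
(3,)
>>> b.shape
(37, 3, 3)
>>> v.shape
(3, 3, 37)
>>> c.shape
(3, 3, 17)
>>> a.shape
(17, 37)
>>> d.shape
(37, 3, 17, 3)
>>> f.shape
(37, 3, 17)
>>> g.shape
(17,)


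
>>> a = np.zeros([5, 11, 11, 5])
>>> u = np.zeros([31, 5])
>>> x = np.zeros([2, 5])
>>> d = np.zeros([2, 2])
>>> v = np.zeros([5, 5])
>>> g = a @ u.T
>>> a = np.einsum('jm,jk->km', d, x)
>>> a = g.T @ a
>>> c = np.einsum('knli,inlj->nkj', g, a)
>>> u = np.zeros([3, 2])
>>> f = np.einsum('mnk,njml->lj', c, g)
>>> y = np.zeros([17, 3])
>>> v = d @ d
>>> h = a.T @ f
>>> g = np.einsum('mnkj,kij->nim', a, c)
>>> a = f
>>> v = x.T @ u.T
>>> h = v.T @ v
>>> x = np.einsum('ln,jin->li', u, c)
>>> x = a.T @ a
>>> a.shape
(31, 11)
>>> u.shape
(3, 2)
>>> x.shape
(11, 11)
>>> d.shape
(2, 2)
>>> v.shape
(5, 3)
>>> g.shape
(11, 5, 31)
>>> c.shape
(11, 5, 2)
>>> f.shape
(31, 11)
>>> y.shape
(17, 3)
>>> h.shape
(3, 3)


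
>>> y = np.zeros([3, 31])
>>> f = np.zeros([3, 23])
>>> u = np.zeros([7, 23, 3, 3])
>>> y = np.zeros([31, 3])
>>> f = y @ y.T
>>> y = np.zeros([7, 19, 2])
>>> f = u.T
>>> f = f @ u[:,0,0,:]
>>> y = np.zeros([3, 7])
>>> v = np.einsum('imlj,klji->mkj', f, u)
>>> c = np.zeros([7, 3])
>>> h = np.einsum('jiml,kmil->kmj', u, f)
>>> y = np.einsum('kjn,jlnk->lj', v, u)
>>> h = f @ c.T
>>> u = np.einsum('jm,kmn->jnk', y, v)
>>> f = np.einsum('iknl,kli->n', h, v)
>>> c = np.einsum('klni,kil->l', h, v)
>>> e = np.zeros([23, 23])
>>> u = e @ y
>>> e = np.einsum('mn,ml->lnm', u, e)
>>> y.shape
(23, 7)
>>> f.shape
(23,)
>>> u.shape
(23, 7)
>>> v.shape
(3, 7, 3)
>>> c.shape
(3,)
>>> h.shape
(3, 3, 23, 7)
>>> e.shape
(23, 7, 23)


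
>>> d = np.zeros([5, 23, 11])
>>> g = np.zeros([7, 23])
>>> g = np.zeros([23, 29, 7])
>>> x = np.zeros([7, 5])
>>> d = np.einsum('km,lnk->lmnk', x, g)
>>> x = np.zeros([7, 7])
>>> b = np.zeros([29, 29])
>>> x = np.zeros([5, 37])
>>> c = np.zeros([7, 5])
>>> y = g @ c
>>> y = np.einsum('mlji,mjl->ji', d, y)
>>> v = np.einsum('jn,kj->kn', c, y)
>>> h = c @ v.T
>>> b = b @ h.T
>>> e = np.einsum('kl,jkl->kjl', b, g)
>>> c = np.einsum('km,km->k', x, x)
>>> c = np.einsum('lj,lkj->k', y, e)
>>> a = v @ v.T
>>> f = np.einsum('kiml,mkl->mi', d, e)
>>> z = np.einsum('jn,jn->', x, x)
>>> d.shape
(23, 5, 29, 7)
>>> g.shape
(23, 29, 7)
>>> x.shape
(5, 37)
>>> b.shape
(29, 7)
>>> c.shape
(23,)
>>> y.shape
(29, 7)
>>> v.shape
(29, 5)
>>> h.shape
(7, 29)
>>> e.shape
(29, 23, 7)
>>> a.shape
(29, 29)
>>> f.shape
(29, 5)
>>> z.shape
()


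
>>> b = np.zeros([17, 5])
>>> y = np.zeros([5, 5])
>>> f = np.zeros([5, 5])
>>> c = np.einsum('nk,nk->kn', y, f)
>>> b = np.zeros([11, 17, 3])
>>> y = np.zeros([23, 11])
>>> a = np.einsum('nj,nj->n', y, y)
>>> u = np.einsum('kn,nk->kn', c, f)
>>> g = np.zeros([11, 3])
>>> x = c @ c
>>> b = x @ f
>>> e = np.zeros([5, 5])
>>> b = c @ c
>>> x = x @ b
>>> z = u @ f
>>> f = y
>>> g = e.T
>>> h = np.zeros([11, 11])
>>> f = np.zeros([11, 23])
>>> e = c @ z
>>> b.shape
(5, 5)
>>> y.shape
(23, 11)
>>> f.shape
(11, 23)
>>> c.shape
(5, 5)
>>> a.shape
(23,)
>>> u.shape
(5, 5)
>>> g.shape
(5, 5)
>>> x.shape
(5, 5)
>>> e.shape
(5, 5)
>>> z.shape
(5, 5)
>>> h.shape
(11, 11)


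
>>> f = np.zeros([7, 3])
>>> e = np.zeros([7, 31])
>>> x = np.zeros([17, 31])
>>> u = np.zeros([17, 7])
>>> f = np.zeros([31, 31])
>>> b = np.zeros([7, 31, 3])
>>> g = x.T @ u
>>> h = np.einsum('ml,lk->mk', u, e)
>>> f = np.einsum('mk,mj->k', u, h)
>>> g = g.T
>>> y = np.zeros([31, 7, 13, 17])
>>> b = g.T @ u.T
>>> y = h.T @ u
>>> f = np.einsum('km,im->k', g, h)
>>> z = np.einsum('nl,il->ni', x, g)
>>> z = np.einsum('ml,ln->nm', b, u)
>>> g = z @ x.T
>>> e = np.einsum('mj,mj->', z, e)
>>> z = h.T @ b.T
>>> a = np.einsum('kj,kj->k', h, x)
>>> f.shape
(7,)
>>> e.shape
()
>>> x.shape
(17, 31)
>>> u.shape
(17, 7)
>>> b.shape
(31, 17)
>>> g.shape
(7, 17)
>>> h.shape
(17, 31)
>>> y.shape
(31, 7)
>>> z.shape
(31, 31)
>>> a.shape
(17,)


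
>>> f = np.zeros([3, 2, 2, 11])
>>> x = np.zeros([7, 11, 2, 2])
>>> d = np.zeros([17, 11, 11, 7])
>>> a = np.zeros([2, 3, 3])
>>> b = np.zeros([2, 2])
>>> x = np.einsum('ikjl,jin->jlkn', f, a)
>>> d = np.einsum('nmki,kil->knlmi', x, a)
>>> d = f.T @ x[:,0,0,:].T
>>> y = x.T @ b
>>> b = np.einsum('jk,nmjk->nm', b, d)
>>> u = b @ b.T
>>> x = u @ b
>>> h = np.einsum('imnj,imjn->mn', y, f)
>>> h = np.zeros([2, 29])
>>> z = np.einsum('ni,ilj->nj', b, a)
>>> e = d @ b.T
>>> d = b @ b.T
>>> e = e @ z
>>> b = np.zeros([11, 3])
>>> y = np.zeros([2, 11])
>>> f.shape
(3, 2, 2, 11)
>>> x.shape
(11, 2)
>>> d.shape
(11, 11)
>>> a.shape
(2, 3, 3)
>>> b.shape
(11, 3)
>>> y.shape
(2, 11)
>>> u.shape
(11, 11)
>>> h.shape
(2, 29)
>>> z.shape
(11, 3)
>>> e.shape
(11, 2, 2, 3)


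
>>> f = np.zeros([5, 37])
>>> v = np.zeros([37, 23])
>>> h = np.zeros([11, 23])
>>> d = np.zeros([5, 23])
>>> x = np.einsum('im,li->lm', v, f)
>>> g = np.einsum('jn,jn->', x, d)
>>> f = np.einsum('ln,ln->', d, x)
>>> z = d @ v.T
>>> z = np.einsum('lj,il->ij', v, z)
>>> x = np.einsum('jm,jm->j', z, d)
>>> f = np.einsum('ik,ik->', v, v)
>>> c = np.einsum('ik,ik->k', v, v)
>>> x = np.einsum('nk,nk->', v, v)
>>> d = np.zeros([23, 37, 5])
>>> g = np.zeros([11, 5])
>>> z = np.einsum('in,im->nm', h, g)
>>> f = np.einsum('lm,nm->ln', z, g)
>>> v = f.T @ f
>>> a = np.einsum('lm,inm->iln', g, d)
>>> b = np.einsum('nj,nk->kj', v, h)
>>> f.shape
(23, 11)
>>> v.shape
(11, 11)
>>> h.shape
(11, 23)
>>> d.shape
(23, 37, 5)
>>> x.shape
()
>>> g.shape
(11, 5)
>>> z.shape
(23, 5)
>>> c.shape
(23,)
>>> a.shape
(23, 11, 37)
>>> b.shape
(23, 11)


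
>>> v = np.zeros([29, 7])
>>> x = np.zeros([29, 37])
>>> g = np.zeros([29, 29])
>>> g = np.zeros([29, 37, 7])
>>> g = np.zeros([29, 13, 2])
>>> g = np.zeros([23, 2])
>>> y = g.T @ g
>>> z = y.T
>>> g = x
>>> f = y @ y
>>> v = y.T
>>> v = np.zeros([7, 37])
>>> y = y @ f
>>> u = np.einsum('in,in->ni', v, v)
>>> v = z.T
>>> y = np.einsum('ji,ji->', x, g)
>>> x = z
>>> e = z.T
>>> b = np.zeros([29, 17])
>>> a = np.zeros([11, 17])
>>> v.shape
(2, 2)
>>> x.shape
(2, 2)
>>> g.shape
(29, 37)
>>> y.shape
()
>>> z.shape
(2, 2)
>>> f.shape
(2, 2)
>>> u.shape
(37, 7)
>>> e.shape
(2, 2)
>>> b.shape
(29, 17)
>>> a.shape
(11, 17)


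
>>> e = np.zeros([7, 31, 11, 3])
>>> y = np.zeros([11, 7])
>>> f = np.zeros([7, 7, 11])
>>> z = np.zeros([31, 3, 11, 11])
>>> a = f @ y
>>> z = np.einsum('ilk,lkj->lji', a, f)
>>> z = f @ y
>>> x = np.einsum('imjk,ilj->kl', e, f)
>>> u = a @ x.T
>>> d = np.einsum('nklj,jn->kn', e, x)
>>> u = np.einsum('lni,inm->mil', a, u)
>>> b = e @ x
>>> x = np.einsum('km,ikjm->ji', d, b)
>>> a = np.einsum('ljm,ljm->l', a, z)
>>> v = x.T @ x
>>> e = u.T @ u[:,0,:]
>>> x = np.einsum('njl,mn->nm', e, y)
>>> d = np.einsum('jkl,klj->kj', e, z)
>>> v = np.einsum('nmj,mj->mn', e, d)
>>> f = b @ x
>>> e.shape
(7, 7, 7)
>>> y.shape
(11, 7)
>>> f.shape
(7, 31, 11, 11)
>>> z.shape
(7, 7, 7)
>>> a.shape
(7,)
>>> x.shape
(7, 11)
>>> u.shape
(3, 7, 7)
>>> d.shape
(7, 7)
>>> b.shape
(7, 31, 11, 7)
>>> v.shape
(7, 7)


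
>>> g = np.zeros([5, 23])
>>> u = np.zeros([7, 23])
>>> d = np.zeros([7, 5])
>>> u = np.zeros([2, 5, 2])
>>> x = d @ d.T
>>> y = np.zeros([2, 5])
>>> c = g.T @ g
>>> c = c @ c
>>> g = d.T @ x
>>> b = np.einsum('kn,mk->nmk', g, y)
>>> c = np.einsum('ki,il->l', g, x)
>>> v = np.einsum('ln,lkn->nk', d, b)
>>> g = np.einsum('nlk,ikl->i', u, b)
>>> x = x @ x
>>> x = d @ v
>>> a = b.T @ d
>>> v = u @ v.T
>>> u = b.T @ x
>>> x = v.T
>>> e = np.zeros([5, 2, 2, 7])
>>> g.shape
(7,)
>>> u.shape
(5, 2, 2)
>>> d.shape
(7, 5)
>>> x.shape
(5, 5, 2)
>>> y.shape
(2, 5)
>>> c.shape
(7,)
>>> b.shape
(7, 2, 5)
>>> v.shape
(2, 5, 5)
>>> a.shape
(5, 2, 5)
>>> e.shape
(5, 2, 2, 7)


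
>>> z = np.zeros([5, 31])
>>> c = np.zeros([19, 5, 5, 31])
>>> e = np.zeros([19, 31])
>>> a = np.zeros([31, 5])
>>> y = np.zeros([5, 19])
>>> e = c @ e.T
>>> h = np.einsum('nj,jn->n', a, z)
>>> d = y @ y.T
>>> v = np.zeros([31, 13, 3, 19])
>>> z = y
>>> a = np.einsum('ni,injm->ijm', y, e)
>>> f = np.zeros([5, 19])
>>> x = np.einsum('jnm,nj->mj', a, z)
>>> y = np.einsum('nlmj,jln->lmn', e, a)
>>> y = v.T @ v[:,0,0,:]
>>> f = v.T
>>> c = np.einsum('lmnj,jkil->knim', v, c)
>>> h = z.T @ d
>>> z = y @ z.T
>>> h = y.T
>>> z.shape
(19, 3, 13, 5)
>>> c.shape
(5, 3, 5, 13)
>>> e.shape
(19, 5, 5, 19)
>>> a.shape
(19, 5, 19)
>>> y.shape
(19, 3, 13, 19)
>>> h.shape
(19, 13, 3, 19)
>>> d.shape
(5, 5)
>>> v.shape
(31, 13, 3, 19)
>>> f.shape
(19, 3, 13, 31)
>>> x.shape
(19, 19)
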